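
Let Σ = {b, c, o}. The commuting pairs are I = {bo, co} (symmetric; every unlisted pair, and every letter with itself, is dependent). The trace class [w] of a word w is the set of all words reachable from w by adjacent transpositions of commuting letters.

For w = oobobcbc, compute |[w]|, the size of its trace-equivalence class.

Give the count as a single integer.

56

piece 0:o — minimal
piece 1:o rests on {0:o}
piece 2:b — minimal
piece 3:o rests on {1:o}
piece 4:b rests on {2:b}
piece 5:c rests on {4:b}
piece 6:b rests on {5:c}
piece 7:c rests on {6:b}
minimal pieces: {0:o, 2:b}
ways to finish when only these pieces remain (= sum over removing one remaining piece with nothing left below it):
  1 left: {3}→1  {7}→1
  2 left: {1,3}→1  {3,7}→2  {6,7}→1
  3 left: {0,1,3}→1  {1,3,7}→3  {3,6,7}→3  {5,6,7}→1
  4 left: {0,1,3,7}→4  {1,3,6,7}→6  {3,5,6,7}→4  {4,5,6,7}→1
  5 left: {0,1,3,6,7}→10  {1,3,5,6,7}→10  {2,4,5,6,7}→1  {3,4,5,6,7}→5
  6 left: {0,1,3,5,6,7}→20  {1,3,4,5,6,7}→15  {2,3,4,5,6,7}→6
  placing 0:o first → 21 extensions
  placing 2:b first → 35 extensions
total linear extensions = 56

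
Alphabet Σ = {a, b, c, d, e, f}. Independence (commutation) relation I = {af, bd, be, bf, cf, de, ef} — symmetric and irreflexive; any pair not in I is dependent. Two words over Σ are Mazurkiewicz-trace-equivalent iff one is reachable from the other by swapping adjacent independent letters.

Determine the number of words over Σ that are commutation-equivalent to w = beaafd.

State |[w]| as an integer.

10

0(b) covers ∅
1(e) covers ∅
2(a) covers 0:b, 1:e
3(a) covers 2:a
4(f) covers ∅
5(d) covers 3:a, 4:f
floor of heap: 0:b, 1:e, 4:f
completions by unplaced set U, small U first (add the entries for U minus each lowest piece of U):
  |U|=1: {5}:1
  |U|=2: {3,5}:1  {4,5}:1
  |U|=3: {2,3,5}:1  {3,4,5}:2
  |U|=4: {0,2,3,5}:1  {1,2,3,5}:1  {2,3,4,5}:3
  start at 0(b): 4
  start at 1(e): 4
  start at 4(f): 2
sum over floor = 10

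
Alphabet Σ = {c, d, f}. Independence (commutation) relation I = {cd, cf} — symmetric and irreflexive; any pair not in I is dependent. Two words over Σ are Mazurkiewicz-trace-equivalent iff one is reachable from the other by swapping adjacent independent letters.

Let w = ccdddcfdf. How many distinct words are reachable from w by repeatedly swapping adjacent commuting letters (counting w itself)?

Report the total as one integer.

84

#0=c has no predecessor
#1=c depends on [0:c]
#2=d has no predecessor
#3=d depends on [2:d]
#4=d depends on [3:d]
#5=c depends on [1:c]
#6=f depends on [4:d]
#7=d depends on [6:f]
#8=f depends on [7:d]
sources: [0:c, 2:d]
N(rest) = Σ N(rest − s) over sources s of rest; N(one piece) = 1:
  size 1 → [5]=1  [8]=1
  size 2 → [1,5]=1  [5,8]=2  [7,8]=1
  size 3 → [0,1,5]=1  [1,5,8]=3  [5,7,8]=3  [6,7,8]=1
  size 4 → [0,1,5,8]=4  [1,5,7,8]=6  [4,6,7,8]=1  [5,6,7,8]=4
  size 5 → [0,1,5,7,8]=10  [1,5,6,7,8]=10  [3,4,6,7,8]=1  [4,5,6,7,8]=5
  size 6 → [0,1,5,6,7,8]=20  [1,4,5,6,7,8]=15  [2,3,4,6,7,8]=1  [3,4,5,6,7,8]=6
  size 7 → [0,1,4,5,6,7,8]=35  [1,3,4,5,6,7,8]=21  [2,3,4,5,6,7,8]=7
  first=0(c) contributes 28
  first=2(d) contributes 56
|[w]| = 84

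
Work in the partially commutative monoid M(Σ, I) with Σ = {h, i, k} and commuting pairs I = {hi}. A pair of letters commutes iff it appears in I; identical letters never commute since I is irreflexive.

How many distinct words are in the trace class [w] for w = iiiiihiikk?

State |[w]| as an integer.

#0=i has no predecessor
#1=i depends on [0:i]
#2=i depends on [1:i]
#3=i depends on [2:i]
#4=i depends on [3:i]
#5=h has no predecessor
#6=i depends on [4:i]
#7=i depends on [6:i]
#8=k depends on [5:h, 7:i]
#9=k depends on [8:k]
sources: [0:i, 5:h]
N(rest) = Σ N(rest − s) over sources s of rest; N(one piece) = 1:
  size 1 → [9]=1
  size 2 → [8,9]=1
  size 3 → [5,8,9]=1  [7,8,9]=1
  size 4 → [5,7,8,9]=2  [6,7,8,9]=1
  size 5 → [4,6,7,8,9]=1  [5,6,7,8,9]=3
  size 6 → [3,4,6,7,8,9]=1  [4,5,6,7,8,9]=4
  size 7 → [2,3,4,6,7,8,9]=1  [3,4,5,6,7,8,9]=5
  size 8 → [1,2,3,4,6,7,8,9]=1  [2,3,4,5,6,7,8,9]=6
  first=0(i) contributes 7
  first=5(h) contributes 1
|[w]| = 8

8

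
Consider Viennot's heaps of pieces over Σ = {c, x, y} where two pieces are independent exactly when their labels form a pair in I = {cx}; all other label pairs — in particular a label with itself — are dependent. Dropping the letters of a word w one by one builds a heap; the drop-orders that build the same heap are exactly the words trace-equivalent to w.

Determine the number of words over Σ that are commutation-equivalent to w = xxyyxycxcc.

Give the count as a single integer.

4

0(x) covers ∅
1(x) covers 0:x
2(y) covers 1:x
3(y) covers 2:y
4(x) covers 3:y
5(y) covers 4:x
6(c) covers 5:y
7(x) covers 5:y
8(c) covers 6:c
9(c) covers 8:c
floor of heap: 0:x
completions by unplaced set U, small U first (add the entries for U minus each lowest piece of U):
  |U|=1: {7}:1  {9}:1
  |U|=2: {7,9}:2  {8,9}:1
  |U|=3: {6,8,9}:1  {7,8,9}:3
  |U|=4: {6,7,8,9}:4
  |U|=5: {5,6,7,8,9}:4
  |U|=6: {4,5,6,7,8,9}:4
  |U|=7: {3,4,5,6,7,8,9}:4
  |U|=8: {2,3,4,5,6,7,8,9}:4
  start at 0(x): 4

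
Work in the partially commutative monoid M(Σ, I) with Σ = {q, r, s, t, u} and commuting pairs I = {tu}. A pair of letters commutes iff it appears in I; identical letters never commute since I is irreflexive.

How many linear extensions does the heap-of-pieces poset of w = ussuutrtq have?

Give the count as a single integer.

drop 0:u onto floor
drop 1:s onto {0:u}
drop 2:s onto {1:s}
drop 3:u onto {2:s}
drop 4:u onto {3:u}
drop 5:t onto {2:s}
drop 6:r onto {4:u, 5:t}
drop 7:t onto {6:r}
drop 8:q onto {7:t}
ground layer = {0:u}
drop-orders for the pieces not yet dropped (sum over which currently-grounded one goes next):
  1 to go: {8} 1
  2 to go: {7,8} 1
  3 to go: {6,7,8} 1
  4 to go: {4,6,7,8} 1  {5,6,7,8} 1
  5 to go: {3,4,6,7,8} 1  {4,5,6,7,8} 2
  6 to go: {3,4,5,6,7,8} 3
  7 to go: {2,3,4,5,6,7,8} 3
  if 0:u drops first: 3 orders

3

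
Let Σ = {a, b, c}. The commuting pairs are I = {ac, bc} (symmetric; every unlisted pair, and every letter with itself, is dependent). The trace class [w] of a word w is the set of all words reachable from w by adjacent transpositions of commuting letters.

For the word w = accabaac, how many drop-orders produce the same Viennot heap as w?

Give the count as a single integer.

drop 0:a onto floor
drop 1:c onto floor
drop 2:c onto {1:c}
drop 3:a onto {0:a}
drop 4:b onto {3:a}
drop 5:a onto {4:b}
drop 6:a onto {5:a}
drop 7:c onto {2:c}
ground layer = {0:a, 1:c}
drop-orders for the pieces not yet dropped (sum over which currently-grounded one goes next):
  1 to go: {6} 1  {7} 1
  2 to go: {2,7} 1  {5,6} 1  {6,7} 2
  3 to go: {1,2,7} 1  {2,6,7} 3  {4,5,6} 1  {5,6,7} 3
  4 to go: {1,2,6,7} 4  {2,5,6,7} 6  {3,4,5,6} 1  {4,5,6,7} 4
  5 to go: {0,3,4,5,6} 1  {1,2,5,6,7} 10  {2,4,5,6,7} 10  {3,4,5,6,7} 5
  6 to go: {0,3,4,5,6,7} 6  {1,2,4,5,6,7} 20  {2,3,4,5,6,7} 15
  if 0:a drops first: 35 orders
  if 1:c drops first: 21 orders
heap linearizations: 56

56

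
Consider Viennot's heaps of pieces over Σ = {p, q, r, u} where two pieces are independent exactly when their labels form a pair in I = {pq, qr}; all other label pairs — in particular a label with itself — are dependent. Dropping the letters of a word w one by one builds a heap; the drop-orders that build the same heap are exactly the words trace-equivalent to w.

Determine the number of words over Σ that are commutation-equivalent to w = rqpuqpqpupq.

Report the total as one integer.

36

piece 0:r — minimal
piece 1:q — minimal
piece 2:p rests on {0:r}
piece 3:u rests on {1:q, 2:p}
piece 4:q rests on {3:u}
piece 5:p rests on {3:u}
piece 6:q rests on {4:q}
piece 7:p rests on {5:p}
piece 8:u rests on {6:q, 7:p}
piece 9:p rests on {8:u}
piece 10:q rests on {8:u}
minimal pieces: {0:r, 1:q}
ways to finish when only these pieces remain (= sum over removing one remaining piece with nothing left below it):
  1 left: {9}→1  {10}→1
  2 left: {9,10}→2
  3 left: {8,9,10}→2
  4 left: {6,8,9,10}→2  {7,8,9,10}→2
  5 left: {4,6,8,9,10}→2  {5,7,8,9,10}→2  {6,7,8,9,10}→4
  6 left: {4,6,7,8,9,10}→6  {5,6,7,8,9,10}→6
  7 left: {4,5,6,7,8,9,10}→12
  8 left: {3,4,5,6,7,8,9,10}→12
  9 left: {1,3,4,5,6,7,8,9,10}→12  {2,3,4,5,6,7,8,9,10}→12
  placing 0:r first → 24 extensions
  placing 1:q first → 12 extensions
total linear extensions = 36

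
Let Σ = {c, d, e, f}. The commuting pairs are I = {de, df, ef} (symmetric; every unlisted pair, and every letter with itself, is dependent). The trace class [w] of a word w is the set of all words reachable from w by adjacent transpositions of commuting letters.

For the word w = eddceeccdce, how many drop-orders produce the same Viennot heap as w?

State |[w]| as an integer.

drop 0:e onto floor
drop 1:d onto floor
drop 2:d onto {1:d}
drop 3:c onto {0:e, 2:d}
drop 4:e onto {3:c}
drop 5:e onto {4:e}
drop 6:c onto {5:e}
drop 7:c onto {6:c}
drop 8:d onto {7:c}
drop 9:c onto {8:d}
drop 10:e onto {9:c}
ground layer = {0:e, 1:d}
drop-orders for the pieces not yet dropped (sum over which currently-grounded one goes next):
  1 to go: {10} 1
  2 to go: {9,10} 1
  3 to go: {8,9,10} 1
  4 to go: {7,8,9,10} 1
  5 to go: {6,7,8,9,10} 1
  6 to go: {5,6,7,8,9,10} 1
  7 to go: {4,5,6,7,8,9,10} 1
  8 to go: {3,4,5,6,7,8,9,10} 1
  9 to go: {0,3,4,5,6,7,8,9,10} 1  {2,3,4,5,6,7,8,9,10} 1
  if 0:e drops first: 1 orders
  if 1:d drops first: 2 orders
heap linearizations: 3

3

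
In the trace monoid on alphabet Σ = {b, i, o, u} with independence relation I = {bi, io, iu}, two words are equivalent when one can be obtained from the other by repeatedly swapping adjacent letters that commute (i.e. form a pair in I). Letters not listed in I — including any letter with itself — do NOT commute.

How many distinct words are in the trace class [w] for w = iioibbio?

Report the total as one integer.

drop 0:i onto floor
drop 1:i onto {0:i}
drop 2:o onto floor
drop 3:i onto {1:i}
drop 4:b onto {2:o}
drop 5:b onto {4:b}
drop 6:i onto {3:i}
drop 7:o onto {5:b}
ground layer = {0:i, 2:o}
drop-orders for the pieces not yet dropped (sum over which currently-grounded one goes next):
  1 to go: {6} 1  {7} 1
  2 to go: {3,6} 1  {5,7} 1  {6,7} 2
  3 to go: {1,3,6} 1  {3,6,7} 3  {4,5,7} 1  {5,6,7} 3
  4 to go: {0,1,3,6} 1  {1,3,6,7} 4  {2,4,5,7} 1  {3,5,6,7} 6  {4,5,6,7} 4
  5 to go: {0,1,3,6,7} 5  {1,3,5,6,7} 10  {2,4,5,6,7} 5  {3,4,5,6,7} 10
  6 to go: {0,1,3,5,6,7} 15  {1,3,4,5,6,7} 20  {2,3,4,5,6,7} 15
  if 0:i drops first: 35 orders
  if 2:o drops first: 35 orders
heap linearizations: 70

70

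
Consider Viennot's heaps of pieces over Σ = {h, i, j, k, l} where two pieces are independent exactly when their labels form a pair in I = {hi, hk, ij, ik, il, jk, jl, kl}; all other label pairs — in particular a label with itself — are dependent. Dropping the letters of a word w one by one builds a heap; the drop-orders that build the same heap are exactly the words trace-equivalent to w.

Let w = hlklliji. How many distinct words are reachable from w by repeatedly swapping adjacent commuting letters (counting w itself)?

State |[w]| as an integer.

672

#0=h has no predecessor
#1=l depends on [0:h]
#2=k has no predecessor
#3=l depends on [1:l]
#4=l depends on [3:l]
#5=i has no predecessor
#6=j depends on [0:h]
#7=i depends on [5:i]
sources: [0:h, 2:k, 5:i]
N(rest) = Σ N(rest − s) over sources s of rest; N(one piece) = 1:
  size 1 → [2]=1  [4]=1  [6]=1  [7]=1
  size 2 → [2,4]=2  [2,6]=2  [2,7]=2  [3,4]=1  [4,6]=2  [4,7]=2  [5,7]=1  [6,7]=2
  size 3 → [1,3,4]=1  [2,3,4]=3  [2,4,6]=6  [2,4,7]=6  [2,5,7]=3  [2,6,7]=6  [3,4,6]=3  [3,4,7]=3  [4,5,7]=3  [4,6,7]=6  [5,6,7]=3
  size 4 → [1,2,3,4]=4  [1,3,4,6]=4  [1,3,4,7]=4  [2,3,4,6]=12  [2,3,4,7]=12  [2,4,5,7]=12  [2,4,6,7]=24  [2,5,6,7]=12  [3,4,5,7]=6  [3,4,6,7]=12  [4,5,6,7]=12
  size 5 → [0,1,3,4,6]=4  [1,2,3,4,6]=20  [1,2,3,4,7]=20  [1,3,4,5,7]=10  [1,3,4,6,7]=20  [2,3,4,5,7]=30  [2,3,4,6,7]=60  [2,4,5,6,7]=60  [3,4,5,6,7]=30
  size 6 → [0,1,2,3,4,6]=24  [0,1,3,4,6,7]=24  [1,2,3,4,5,7]=60  [1,2,3,4,6,7]=120  [1,3,4,5,6,7]=60  [2,3,4,5,6,7]=180
  first=0(h) contributes 420
  first=2(k) contributes 84
  first=5(i) contributes 168
|[w]| = 672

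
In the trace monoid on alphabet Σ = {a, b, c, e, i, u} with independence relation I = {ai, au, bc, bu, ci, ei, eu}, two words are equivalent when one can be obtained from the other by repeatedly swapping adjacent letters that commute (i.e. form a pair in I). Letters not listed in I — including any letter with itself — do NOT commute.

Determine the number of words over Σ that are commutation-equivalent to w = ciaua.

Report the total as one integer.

piece 0:c — minimal
piece 1:i — minimal
piece 2:a rests on {0:c}
piece 3:u rests on {0:c, 1:i}
piece 4:a rests on {2:a}
minimal pieces: {0:c, 1:i}
ways to finish when only these pieces remain (= sum over removing one remaining piece with nothing left below it):
  1 left: {3}→1  {4}→1
  2 left: {1,3}→1  {2,4}→1  {3,4}→2
  3 left: {1,3,4}→3  {2,3,4}→3
  placing 0:c first → 6 extensions
  placing 1:i first → 3 extensions
total linear extensions = 9

9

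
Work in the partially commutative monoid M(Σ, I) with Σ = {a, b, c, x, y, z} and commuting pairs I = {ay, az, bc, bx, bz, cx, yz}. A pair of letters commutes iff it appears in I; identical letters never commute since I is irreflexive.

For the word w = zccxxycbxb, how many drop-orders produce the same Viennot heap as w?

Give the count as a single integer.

72

drop 0:z onto floor
drop 1:c onto {0:z}
drop 2:c onto {1:c}
drop 3:x onto {0:z}
drop 4:x onto {3:x}
drop 5:y onto {2:c, 4:x}
drop 6:c onto {5:y}
drop 7:b onto {5:y}
drop 8:x onto {5:y}
drop 9:b onto {7:b}
ground layer = {0:z}
drop-orders for the pieces not yet dropped (sum over which currently-grounded one goes next):
  1 to go: {6} 1  {8} 1  {9} 1
  2 to go: {6,8} 2  {6,9} 2  {7,9} 1  {8,9} 2
  3 to go: {6,7,9} 3  {6,8,9} 6  {7,8,9} 3
  4 to go: {6,7,8,9} 12
  5 to go: {5,6,7,8,9} 12
  6 to go: {2,5,6,7,8,9} 12  {4,5,6,7,8,9} 12
  7 to go: {1,2,5,6,7,8,9} 12  {2,4,5,6,7,8,9} 24  {3,4,5,6,7,8,9} 12
  8 to go: {1,2,4,5,6,7,8,9} 36  {2,3,4,5,6,7,8,9} 36
  if 0:z drops first: 72 orders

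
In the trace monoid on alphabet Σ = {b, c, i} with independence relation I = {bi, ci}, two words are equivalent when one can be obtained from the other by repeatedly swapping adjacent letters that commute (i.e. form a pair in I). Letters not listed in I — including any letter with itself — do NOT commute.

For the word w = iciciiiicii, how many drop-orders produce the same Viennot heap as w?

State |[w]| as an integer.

#0=i has no predecessor
#1=c has no predecessor
#2=i depends on [0:i]
#3=c depends on [1:c]
#4=i depends on [2:i]
#5=i depends on [4:i]
#6=i depends on [5:i]
#7=i depends on [6:i]
#8=c depends on [3:c]
#9=i depends on [7:i]
#10=i depends on [9:i]
sources: [0:i, 1:c]
N(rest) = Σ N(rest − s) over sources s of rest; N(one piece) = 1:
  size 1 → [8]=1  [10]=1
  size 2 → [3,8]=1  [8,10]=2  [9,10]=1
  size 3 → [1,3,8]=1  [3,8,10]=3  [7,9,10]=1  [8,9,10]=3
  size 4 → [1,3,8,10]=4  [3,8,9,10]=6  [6,7,9,10]=1  [7,8,9,10]=4
  size 5 → [1,3,8,9,10]=10  [3,7,8,9,10]=10  [5,6,7,9,10]=1  [6,7,8,9,10]=5
  size 6 → [1,3,7,8,9,10]=20  [3,6,7,8,9,10]=15  [4,5,6,7,9,10]=1  [5,6,7,8,9,10]=6
  size 7 → [1,3,6,7,8,9,10]=35  [2,4,5,6,7,9,10]=1  [3,5,6,7,8,9,10]=21  [4,5,6,7,8,9,10]=7
  size 8 → [0,2,4,5,6,7,9,10]=1  [1,3,5,6,7,8,9,10]=56  [2,4,5,6,7,8,9,10]=8  [3,4,5,6,7,8,9,10]=28
  size 9 → [0,2,4,5,6,7,8,9,10]=9  [1,3,4,5,6,7,8,9,10]=84  [2,3,4,5,6,7,8,9,10]=36
  first=0(i) contributes 120
  first=1(c) contributes 45
|[w]| = 165

165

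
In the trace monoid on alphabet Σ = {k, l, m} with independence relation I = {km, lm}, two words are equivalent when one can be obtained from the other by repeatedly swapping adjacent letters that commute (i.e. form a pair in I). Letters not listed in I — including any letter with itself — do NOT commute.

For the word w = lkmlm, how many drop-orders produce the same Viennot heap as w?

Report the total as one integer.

#0=l has no predecessor
#1=k depends on [0:l]
#2=m has no predecessor
#3=l depends on [1:k]
#4=m depends on [2:m]
sources: [0:l, 2:m]
N(rest) = Σ N(rest − s) over sources s of rest; N(one piece) = 1:
  size 1 → [3]=1  [4]=1
  size 2 → [1,3]=1  [2,4]=1  [3,4]=2
  size 3 → [0,1,3]=1  [1,3,4]=3  [2,3,4]=3
  first=0(l) contributes 6
  first=2(m) contributes 4
|[w]| = 10

10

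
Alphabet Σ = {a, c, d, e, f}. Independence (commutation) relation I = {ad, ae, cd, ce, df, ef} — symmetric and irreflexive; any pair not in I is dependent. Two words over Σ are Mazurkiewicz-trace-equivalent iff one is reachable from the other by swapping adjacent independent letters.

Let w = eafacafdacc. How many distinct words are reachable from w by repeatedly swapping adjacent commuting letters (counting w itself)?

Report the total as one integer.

55

0(e) covers ∅
1(a) covers ∅
2(f) covers 1:a
3(a) covers 2:f
4(c) covers 3:a
5(a) covers 4:c
6(f) covers 5:a
7(d) covers 0:e
8(a) covers 6:f
9(c) covers 8:a
10(c) covers 9:c
floor of heap: 0:e, 1:a
completions by unplaced set U, small U first (add the entries for U minus each lowest piece of U):
  |U|=1: {7}:1  {10}:1
  |U|=2: {0,7}:1  {7,10}:2  {9,10}:1
  |U|=3: {0,7,10}:3  {7,9,10}:3  {8,9,10}:1
  |U|=4: {0,7,9,10}:6  {6,8,9,10}:1  {7,8,9,10}:4
  |U|=5: {0,7,8,9,10}:10  {5,6,8,9,10}:1  {6,7,8,9,10}:5
  |U|=6: {0,6,7,8,9,10}:15  {4,5,6,8,9,10}:1  {5,6,7,8,9,10}:6
  |U|=7: {0,5,6,7,8,9,10}:21  {3,4,5,6,8,9,10}:1  {4,5,6,7,8,9,10}:7
  |U|=8: {0,4,5,6,7,8,9,10}:28  {2,3,4,5,6,8,9,10}:1  {3,4,5,6,7,8,9,10}:8
  |U|=9: {0,3,4,5,6,7,8,9,10}:36  {1,2,3,4,5,6,8,9,10}:1  {2,3,4,5,6,7,8,9,10}:9
  start at 0(e): 10
  start at 1(a): 45
sum over floor = 55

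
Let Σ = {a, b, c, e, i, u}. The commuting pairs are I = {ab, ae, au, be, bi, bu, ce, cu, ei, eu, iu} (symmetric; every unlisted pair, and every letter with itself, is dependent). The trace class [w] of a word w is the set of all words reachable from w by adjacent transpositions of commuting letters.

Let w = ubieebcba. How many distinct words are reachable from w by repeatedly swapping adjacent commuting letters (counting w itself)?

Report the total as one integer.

1512

0(u) covers ∅
1(b) covers ∅
2(i) covers ∅
3(e) covers ∅
4(e) covers 3:e
5(b) covers 1:b
6(c) covers 2:i, 5:b
7(b) covers 6:c
8(a) covers 6:c
floor of heap: 0:u, 1:b, 2:i, 3:e
completions by unplaced set U, small U first (add the entries for U minus each lowest piece of U):
  |U|=1: {0}:1  {4}:1  {7}:1  {8}:1
  |U|=2: {0,4}:2  {0,7}:2  {0,8}:2  {3,4}:1  {4,7}:2  {4,8}:2  {7,8}:2
  |U|=3: {0,3,4}:3  {0,4,7}:6  {0,4,8}:6  {0,7,8}:6  {3,4,7}:3  {3,4,8}:3  {4,7,8}:6  {6,7,8}:2
  |U|=4: {0,3,4,7}:12  {0,3,4,8}:12  {0,4,7,8}:24  {0,6,7,8}:8  {2,6,7,8}:2  {3,4,7,8}:12  {4,6,7,8}:8  {5,6,7,8}:2
  |U|=5: {0,2,6,7,8}:10  {0,3,4,7,8}:60  {0,4,6,7,8}:40  {0,5,6,7,8}:10  {1,5,6,7,8}:2  {2,4,6,7,8}:10  {2,5,6,7,8}:4  {3,4,6,7,8}:20  {4,5,6,7,8}:10
  |U|=6: {0,1,5,6,7,8}:12  {0,2,4,6,7,8}:60  {0,2,5,6,7,8}:24  {0,3,4,6,7,8}:120  {0,4,5,6,7,8}:60  {1,2,5,6,7,8}:6  {1,4,5,6,7,8}:12  {2,3,4,6,7,8}:30  {2,4,5,6,7,8}:24  {3,4,5,6,7,8}:30
  |U|=7: {0,1,2,5,6,7,8}:42  {0,1,4,5,6,7,8}:84  {0,2,3,4,6,7,8}:210  {0,2,4,5,6,7,8}:168  {0,3,4,5,6,7,8}:210  {1,2,4,5,6,7,8}:42  {1,3,4,5,6,7,8}:42  {2,3,4,5,6,7,8}:84
  start at 0(u): 168
  start at 1(b): 672
  start at 2(i): 336
  start at 3(e): 336
sum over floor = 1512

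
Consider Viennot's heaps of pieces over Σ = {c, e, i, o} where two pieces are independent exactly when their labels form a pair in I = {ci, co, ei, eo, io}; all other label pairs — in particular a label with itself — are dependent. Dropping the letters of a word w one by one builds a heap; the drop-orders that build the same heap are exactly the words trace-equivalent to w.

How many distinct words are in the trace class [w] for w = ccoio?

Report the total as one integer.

30

0(c) covers ∅
1(c) covers 0:c
2(o) covers ∅
3(i) covers ∅
4(o) covers 2:o
floor of heap: 0:c, 2:o, 3:i
completions by unplaced set U, small U first (add the entries for U minus each lowest piece of U):
  |U|=1: {1}:1  {3}:1  {4}:1
  |U|=2: {0,1}:1  {1,3}:2  {1,4}:2  {2,4}:1  {3,4}:2
  |U|=3: {0,1,3}:3  {0,1,4}:3  {1,2,4}:3  {1,3,4}:6  {2,3,4}:3
  start at 0(c): 12
  start at 2(o): 12
  start at 3(i): 6
sum over floor = 30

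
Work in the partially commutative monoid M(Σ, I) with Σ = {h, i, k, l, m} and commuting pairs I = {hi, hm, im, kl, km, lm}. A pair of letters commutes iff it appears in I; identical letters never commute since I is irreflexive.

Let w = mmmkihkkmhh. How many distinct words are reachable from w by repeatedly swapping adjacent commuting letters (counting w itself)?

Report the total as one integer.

piece 0:m — minimal
piece 1:m rests on {0:m}
piece 2:m rests on {1:m}
piece 3:k — minimal
piece 4:i rests on {3:k}
piece 5:h rests on {3:k}
piece 6:k rests on {4:i, 5:h}
piece 7:k rests on {6:k}
piece 8:m rests on {2:m}
piece 9:h rests on {7:k}
piece 10:h rests on {9:h}
minimal pieces: {0:m, 3:k}
ways to finish when only these pieces remain (= sum over removing one remaining piece with nothing left below it):
  1 left: {8}→1  {10}→1
  2 left: {2,8}→1  {8,10}→2  {9,10}→1
  3 left: {1,2,8}→1  {2,8,10}→3  {7,9,10}→1  {8,9,10}→3
  4 left: {0,1,2,8}→1  {1,2,8,10}→4  {2,8,9,10}→6  {6,7,9,10}→1  {7,8,9,10}→4
  5 left: {0,1,2,8,10}→5  {1,2,8,9,10}→10  {2,7,8,9,10}→10  {4,6,7,9,10}→1  {5,6,7,9,10}→1  {6,7,8,9,10}→5
  6 left: {0,1,2,8,9,10}→15  {1,2,7,8,9,10}→20  {2,6,7,8,9,10}→15  {4,5,6,7,9,10}→2  {4,6,7,8,9,10}→6  {5,6,7,8,9,10}→6
  7 left: {0,1,2,7,8,9,10}→35  {1,2,6,7,8,9,10}→35  {2,4,6,7,8,9,10}→21  {2,5,6,7,8,9,10}→21  {3,4,5,6,7,9,10}→2  {4,5,6,7,8,9,10}→14
  8 left: {0,1,2,6,7,8,9,10}→70  {1,2,4,6,7,8,9,10}→56  {1,2,5,6,7,8,9,10}→56  {2,4,5,6,7,8,9,10}→56  {3,4,5,6,7,8,9,10}→16
  9 left: {0,1,2,4,6,7,8,9,10}→126  {0,1,2,5,6,7,8,9,10}→126  {1,2,4,5,6,7,8,9,10}→168  {2,3,4,5,6,7,8,9,10}→72
  placing 0:m first → 240 extensions
  placing 3:k first → 420 extensions
total linear extensions = 660

660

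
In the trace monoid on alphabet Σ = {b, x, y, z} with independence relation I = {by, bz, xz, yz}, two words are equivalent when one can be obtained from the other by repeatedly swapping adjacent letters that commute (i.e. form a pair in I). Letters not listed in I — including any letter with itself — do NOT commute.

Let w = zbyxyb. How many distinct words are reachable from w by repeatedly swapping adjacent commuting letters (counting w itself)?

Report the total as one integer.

24

piece 0:z — minimal
piece 1:b — minimal
piece 2:y — minimal
piece 3:x rests on {1:b, 2:y}
piece 4:y rests on {3:x}
piece 5:b rests on {3:x}
minimal pieces: {0:z, 1:b, 2:y}
ways to finish when only these pieces remain (= sum over removing one remaining piece with nothing left below it):
  1 left: {0}→1  {4}→1  {5}→1
  2 left: {0,4}→2  {0,5}→2  {4,5}→2
  3 left: {0,4,5}→6  {3,4,5}→2
  4 left: {0,3,4,5}→8  {1,3,4,5}→2  {2,3,4,5}→2
  placing 0:z first → 4 extensions
  placing 1:b first → 10 extensions
  placing 2:y first → 10 extensions
total linear extensions = 24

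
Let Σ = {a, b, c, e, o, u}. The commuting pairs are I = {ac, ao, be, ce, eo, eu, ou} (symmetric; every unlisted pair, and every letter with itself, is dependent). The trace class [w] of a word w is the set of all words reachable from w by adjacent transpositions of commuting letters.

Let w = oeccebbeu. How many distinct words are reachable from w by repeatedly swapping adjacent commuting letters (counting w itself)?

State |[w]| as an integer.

#0=o has no predecessor
#1=e has no predecessor
#2=c depends on [0:o]
#3=c depends on [2:c]
#4=e depends on [1:e]
#5=b depends on [3:c]
#6=b depends on [5:b]
#7=e depends on [4:e]
#8=u depends on [6:b]
sources: [0:o, 1:e]
N(rest) = Σ N(rest − s) over sources s of rest; N(one piece) = 1:
  size 1 → [7]=1  [8]=1
  size 2 → [4,7]=1  [6,8]=1  [7,8]=2
  size 3 → [1,4,7]=1  [4,7,8]=3  [5,6,8]=1  [6,7,8]=3
  size 4 → [1,4,7,8]=4  [3,5,6,8]=1  [4,6,7,8]=6  [5,6,7,8]=4
  size 5 → [1,4,6,7,8]=10  [2,3,5,6,8]=1  [3,5,6,7,8]=5  [4,5,6,7,8]=10
  size 6 → [0,2,3,5,6,8]=1  [1,4,5,6,7,8]=20  [2,3,5,6,7,8]=6  [3,4,5,6,7,8]=15
  size 7 → [0,2,3,5,6,7,8]=7  [1,3,4,5,6,7,8]=35  [2,3,4,5,6,7,8]=21
  first=0(o) contributes 56
  first=1(e) contributes 28
|[w]| = 84

84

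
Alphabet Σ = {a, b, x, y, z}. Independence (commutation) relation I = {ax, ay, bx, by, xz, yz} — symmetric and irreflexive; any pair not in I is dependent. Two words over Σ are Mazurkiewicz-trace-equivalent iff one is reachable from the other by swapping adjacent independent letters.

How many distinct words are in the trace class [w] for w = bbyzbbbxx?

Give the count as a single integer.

84

0(b) covers ∅
1(b) covers 0:b
2(y) covers ∅
3(z) covers 1:b
4(b) covers 3:z
5(b) covers 4:b
6(b) covers 5:b
7(x) covers 2:y
8(x) covers 7:x
floor of heap: 0:b, 2:y
completions by unplaced set U, small U first (add the entries for U minus each lowest piece of U):
  |U|=1: {6}:1  {8}:1
  |U|=2: {5,6}:1  {6,8}:2  {7,8}:1
  |U|=3: {2,7,8}:1  {4,5,6}:1  {5,6,8}:3  {6,7,8}:3
  |U|=4: {2,6,7,8}:4  {3,4,5,6}:1  {4,5,6,8}:4  {5,6,7,8}:6
  |U|=5: {1,3,4,5,6}:1  {2,5,6,7,8}:10  {3,4,5,6,8}:5  {4,5,6,7,8}:10
  |U|=6: {0,1,3,4,5,6}:1  {1,3,4,5,6,8}:6  {2,4,5,6,7,8}:20  {3,4,5,6,7,8}:15
  |U|=7: {0,1,3,4,5,6,8}:7  {1,3,4,5,6,7,8}:21  {2,3,4,5,6,7,8}:35
  start at 0(b): 56
  start at 2(y): 28
sum over floor = 84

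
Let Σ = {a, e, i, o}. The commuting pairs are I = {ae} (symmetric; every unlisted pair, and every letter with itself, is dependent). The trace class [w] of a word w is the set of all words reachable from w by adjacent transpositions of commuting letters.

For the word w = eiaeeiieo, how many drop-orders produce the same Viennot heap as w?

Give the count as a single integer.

3

#0=e has no predecessor
#1=i depends on [0:e]
#2=a depends on [1:i]
#3=e depends on [1:i]
#4=e depends on [3:e]
#5=i depends on [2:a, 4:e]
#6=i depends on [5:i]
#7=e depends on [6:i]
#8=o depends on [7:e]
sources: [0:e]
N(rest) = Σ N(rest − s) over sources s of rest; N(one piece) = 1:
  size 1 → [8]=1
  size 2 → [7,8]=1
  size 3 → [6,7,8]=1
  size 4 → [5,6,7,8]=1
  size 5 → [2,5,6,7,8]=1  [4,5,6,7,8]=1
  size 6 → [2,4,5,6,7,8]=2  [3,4,5,6,7,8]=1
  size 7 → [2,3,4,5,6,7,8]=3
  first=0(e) contributes 3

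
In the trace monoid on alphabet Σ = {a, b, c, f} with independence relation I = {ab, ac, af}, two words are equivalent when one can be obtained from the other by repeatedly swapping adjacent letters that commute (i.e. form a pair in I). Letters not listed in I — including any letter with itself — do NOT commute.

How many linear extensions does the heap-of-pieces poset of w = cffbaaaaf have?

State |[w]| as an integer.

126

0(c) covers ∅
1(f) covers 0:c
2(f) covers 1:f
3(b) covers 2:f
4(a) covers ∅
5(a) covers 4:a
6(a) covers 5:a
7(a) covers 6:a
8(f) covers 3:b
floor of heap: 0:c, 4:a
completions by unplaced set U, small U first (add the entries for U minus each lowest piece of U):
  |U|=1: {7}:1  {8}:1
  |U|=2: {3,8}:1  {6,7}:1  {7,8}:2
  |U|=3: {2,3,8}:1  {3,7,8}:3  {5,6,7}:1  {6,7,8}:3
  |U|=4: {1,2,3,8}:1  {2,3,7,8}:4  {3,6,7,8}:6  {4,5,6,7}:1  {5,6,7,8}:4
  |U|=5: {0,1,2,3,8}:1  {1,2,3,7,8}:5  {2,3,6,7,8}:10  {3,5,6,7,8}:10  {4,5,6,7,8}:5
  |U|=6: {0,1,2,3,7,8}:6  {1,2,3,6,7,8}:15  {2,3,5,6,7,8}:20  {3,4,5,6,7,8}:15
  |U|=7: {0,1,2,3,6,7,8}:21  {1,2,3,5,6,7,8}:35  {2,3,4,5,6,7,8}:35
  start at 0(c): 70
  start at 4(a): 56
sum over floor = 126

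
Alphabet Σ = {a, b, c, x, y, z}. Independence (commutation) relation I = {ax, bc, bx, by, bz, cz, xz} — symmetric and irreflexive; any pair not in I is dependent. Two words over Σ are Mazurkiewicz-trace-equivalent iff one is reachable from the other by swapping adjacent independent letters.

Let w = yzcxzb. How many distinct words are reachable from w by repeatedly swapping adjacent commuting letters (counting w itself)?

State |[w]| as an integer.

0(y) covers ∅
1(z) covers 0:y
2(c) covers 0:y
3(x) covers 2:c
4(z) covers 1:z
5(b) covers ∅
floor of heap: 0:y, 5:b
completions by unplaced set U, small U first (add the entries for U minus each lowest piece of U):
  |U|=1: {3}:1  {4}:1  {5}:1
  |U|=2: {1,4}:1  {2,3}:1  {3,4}:2  {3,5}:2  {4,5}:2
  |U|=3: {1,3,4}:3  {1,4,5}:3  {2,3,4}:3  {2,3,5}:3  {3,4,5}:6
  |U|=4: {1,2,3,4}:6  {1,3,4,5}:12  {2,3,4,5}:12
  start at 0(y): 30
  start at 5(b): 6
sum over floor = 36

36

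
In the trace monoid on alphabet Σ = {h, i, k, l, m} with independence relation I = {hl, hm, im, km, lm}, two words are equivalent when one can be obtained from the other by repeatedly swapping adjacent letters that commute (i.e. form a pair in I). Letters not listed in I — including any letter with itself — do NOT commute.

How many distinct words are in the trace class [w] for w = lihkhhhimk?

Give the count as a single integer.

drop 0:l onto floor
drop 1:i onto {0:l}
drop 2:h onto {1:i}
drop 3:k onto {2:h}
drop 4:h onto {3:k}
drop 5:h onto {4:h}
drop 6:h onto {5:h}
drop 7:i onto {6:h}
drop 8:m onto floor
drop 9:k onto {7:i}
ground layer = {0:l, 8:m}
drop-orders for the pieces not yet dropped (sum over which currently-grounded one goes next):
  1 to go: {8} 1  {9} 1
  2 to go: {7,9} 1  {8,9} 2
  3 to go: {6,7,9} 1  {7,8,9} 3
  4 to go: {5,6,7,9} 1  {6,7,8,9} 4
  5 to go: {4,5,6,7,9} 1  {5,6,7,8,9} 5
  6 to go: {3,4,5,6,7,9} 1  {4,5,6,7,8,9} 6
  7 to go: {2,3,4,5,6,7,9} 1  {3,4,5,6,7,8,9} 7
  8 to go: {1,2,3,4,5,6,7,9} 1  {2,3,4,5,6,7,8,9} 8
  if 0:l drops first: 9 orders
  if 8:m drops first: 1 orders
heap linearizations: 10

10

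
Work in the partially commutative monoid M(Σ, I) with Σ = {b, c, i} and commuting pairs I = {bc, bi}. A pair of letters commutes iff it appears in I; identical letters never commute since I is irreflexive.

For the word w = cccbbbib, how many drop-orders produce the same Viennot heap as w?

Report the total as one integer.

0(c) covers ∅
1(c) covers 0:c
2(c) covers 1:c
3(b) covers ∅
4(b) covers 3:b
5(b) covers 4:b
6(i) covers 2:c
7(b) covers 5:b
floor of heap: 0:c, 3:b
completions by unplaced set U, small U first (add the entries for U minus each lowest piece of U):
  |U|=1: {6}:1  {7}:1
  |U|=2: {2,6}:1  {5,7}:1  {6,7}:2
  |U|=3: {1,2,6}:1  {2,6,7}:3  {4,5,7}:1  {5,6,7}:3
  |U|=4: {0,1,2,6}:1  {1,2,6,7}:4  {2,5,6,7}:6  {3,4,5,7}:1  {4,5,6,7}:4
  |U|=5: {0,1,2,6,7}:5  {1,2,5,6,7}:10  {2,4,5,6,7}:10  {3,4,5,6,7}:5
  |U|=6: {0,1,2,5,6,7}:15  {1,2,4,5,6,7}:20  {2,3,4,5,6,7}:15
  start at 0(c): 35
  start at 3(b): 35
sum over floor = 70

70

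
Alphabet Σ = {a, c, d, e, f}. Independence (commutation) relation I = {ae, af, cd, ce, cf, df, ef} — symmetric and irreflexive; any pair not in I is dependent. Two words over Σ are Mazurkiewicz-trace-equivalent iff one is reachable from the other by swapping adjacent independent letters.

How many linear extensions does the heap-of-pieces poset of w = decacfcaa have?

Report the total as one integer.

0(d) covers ∅
1(e) covers 0:d
2(c) covers ∅
3(a) covers 0:d, 2:c
4(c) covers 3:a
5(f) covers ∅
6(c) covers 4:c
7(a) covers 6:c
8(a) covers 7:a
floor of heap: 0:d, 2:c, 5:f
completions by unplaced set U, small U first (add the entries for U minus each lowest piece of U):
  |U|=1: {1}:1  {5}:1  {8}:1
  |U|=2: {1,5}:2  {1,8}:2  {5,8}:2  {7,8}:1
  |U|=3: {1,5,8}:6  {1,7,8}:3  {5,7,8}:3  {6,7,8}:1
  |U|=4: {1,5,7,8}:12  {1,6,7,8}:4  {4,6,7,8}:1  {5,6,7,8}:4
  |U|=5: {1,4,6,7,8}:5  {1,5,6,7,8}:20  {3,4,6,7,8}:1  {4,5,6,7,8}:5
  |U|=6: {1,3,4,6,7,8}:6  {1,4,5,6,7,8}:30  {2,3,4,6,7,8}:1  {3,4,5,6,7,8}:6
  |U|=7: {0,1,3,4,6,7,8}:6  {1,2,3,4,6,7,8}:7  {1,3,4,5,6,7,8}:42  {2,3,4,5,6,7,8}:7
  start at 0(d): 56
  start at 2(c): 48
  start at 5(f): 13
sum over floor = 117

117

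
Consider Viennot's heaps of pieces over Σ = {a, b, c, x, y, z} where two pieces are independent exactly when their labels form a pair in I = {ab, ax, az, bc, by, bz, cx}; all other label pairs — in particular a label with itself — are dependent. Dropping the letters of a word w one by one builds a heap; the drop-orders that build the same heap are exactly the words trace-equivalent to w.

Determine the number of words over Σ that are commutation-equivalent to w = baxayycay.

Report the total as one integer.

6

drop 0:b onto floor
drop 1:a onto floor
drop 2:x onto {0:b}
drop 3:a onto {1:a}
drop 4:y onto {2:x, 3:a}
drop 5:y onto {4:y}
drop 6:c onto {5:y}
drop 7:a onto {6:c}
drop 8:y onto {7:a}
ground layer = {0:b, 1:a}
drop-orders for the pieces not yet dropped (sum over which currently-grounded one goes next):
  1 to go: {8} 1
  2 to go: {7,8} 1
  3 to go: {6,7,8} 1
  4 to go: {5,6,7,8} 1
  5 to go: {4,5,6,7,8} 1
  6 to go: {2,4,5,6,7,8} 1  {3,4,5,6,7,8} 1
  7 to go: {0,2,4,5,6,7,8} 1  {1,3,4,5,6,7,8} 1  {2,3,4,5,6,7,8} 2
  if 0:b drops first: 3 orders
  if 1:a drops first: 3 orders
heap linearizations: 6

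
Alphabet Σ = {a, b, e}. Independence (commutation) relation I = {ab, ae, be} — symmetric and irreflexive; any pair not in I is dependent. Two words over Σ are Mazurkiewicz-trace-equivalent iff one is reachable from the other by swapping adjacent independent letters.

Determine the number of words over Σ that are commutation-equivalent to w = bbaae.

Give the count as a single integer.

30

#0=b has no predecessor
#1=b depends on [0:b]
#2=a has no predecessor
#3=a depends on [2:a]
#4=e has no predecessor
sources: [0:b, 2:a, 4:e]
N(rest) = Σ N(rest − s) over sources s of rest; N(one piece) = 1:
  size 1 → [1]=1  [3]=1  [4]=1
  size 2 → [0,1]=1  [1,3]=2  [1,4]=2  [2,3]=1  [3,4]=2
  size 3 → [0,1,3]=3  [0,1,4]=3  [1,2,3]=3  [1,3,4]=6  [2,3,4]=3
  first=0(b) contributes 12
  first=2(a) contributes 12
  first=4(e) contributes 6
|[w]| = 30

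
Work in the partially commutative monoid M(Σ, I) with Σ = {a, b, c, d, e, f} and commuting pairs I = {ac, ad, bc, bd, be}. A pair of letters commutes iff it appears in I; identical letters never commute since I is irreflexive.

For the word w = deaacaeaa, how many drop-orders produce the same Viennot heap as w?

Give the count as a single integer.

4

0(d) covers ∅
1(e) covers 0:d
2(a) covers 1:e
3(a) covers 2:a
4(c) covers 1:e
5(a) covers 3:a
6(e) covers 4:c, 5:a
7(a) covers 6:e
8(a) covers 7:a
floor of heap: 0:d
completions by unplaced set U, small U first (add the entries for U minus each lowest piece of U):
  |U|=1: {8}:1
  |U|=2: {7,8}:1
  |U|=3: {6,7,8}:1
  |U|=4: {4,6,7,8}:1  {5,6,7,8}:1
  |U|=5: {3,5,6,7,8}:1  {4,5,6,7,8}:2
  |U|=6: {2,3,5,6,7,8}:1  {3,4,5,6,7,8}:3
  |U|=7: {2,3,4,5,6,7,8}:4
  start at 0(d): 4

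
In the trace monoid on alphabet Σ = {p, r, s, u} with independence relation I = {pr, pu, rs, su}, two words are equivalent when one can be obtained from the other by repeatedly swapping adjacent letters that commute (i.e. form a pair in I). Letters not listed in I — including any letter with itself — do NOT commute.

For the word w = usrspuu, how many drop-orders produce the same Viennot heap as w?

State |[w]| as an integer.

drop 0:u onto floor
drop 1:s onto floor
drop 2:r onto {0:u}
drop 3:s onto {1:s}
drop 4:p onto {3:s}
drop 5:u onto {2:r}
drop 6:u onto {5:u}
ground layer = {0:u, 1:s}
drop-orders for the pieces not yet dropped (sum over which currently-grounded one goes next):
  1 to go: {4} 1  {6} 1
  2 to go: {3,4} 1  {4,6} 2  {5,6} 1
  3 to go: {1,3,4} 1  {2,5,6} 1  {3,4,6} 3  {4,5,6} 3
  4 to go: {0,2,5,6} 1  {1,3,4,6} 4  {2,4,5,6} 4  {3,4,5,6} 6
  5 to go: {0,2,4,5,6} 5  {1,3,4,5,6} 10  {2,3,4,5,6} 10
  if 0:u drops first: 20 orders
  if 1:s drops first: 15 orders
heap linearizations: 35

35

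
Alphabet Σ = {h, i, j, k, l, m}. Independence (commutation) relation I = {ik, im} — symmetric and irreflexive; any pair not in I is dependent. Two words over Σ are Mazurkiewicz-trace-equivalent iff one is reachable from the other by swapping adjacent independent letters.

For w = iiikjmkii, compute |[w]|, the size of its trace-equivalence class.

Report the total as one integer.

0(i) covers ∅
1(i) covers 0:i
2(i) covers 1:i
3(k) covers ∅
4(j) covers 2:i, 3:k
5(m) covers 4:j
6(k) covers 5:m
7(i) covers 4:j
8(i) covers 7:i
floor of heap: 0:i, 3:k
completions by unplaced set U, small U first (add the entries for U minus each lowest piece of U):
  |U|=1: {6}:1  {8}:1
  |U|=2: {5,6}:1  {6,8}:2  {7,8}:1
  |U|=3: {5,6,8}:3  {6,7,8}:3
  |U|=4: {5,6,7,8}:6
  |U|=5: {4,5,6,7,8}:6
  |U|=6: {2,4,5,6,7,8}:6  {3,4,5,6,7,8}:6
  |U|=7: {1,2,4,5,6,7,8}:6  {2,3,4,5,6,7,8}:12
  start at 0(i): 18
  start at 3(k): 6
sum over floor = 24

24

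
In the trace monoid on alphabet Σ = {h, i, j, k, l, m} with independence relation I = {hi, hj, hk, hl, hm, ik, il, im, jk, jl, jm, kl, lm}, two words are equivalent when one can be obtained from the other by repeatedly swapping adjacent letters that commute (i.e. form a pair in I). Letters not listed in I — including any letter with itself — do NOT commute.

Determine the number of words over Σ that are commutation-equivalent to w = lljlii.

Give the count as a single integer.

0(l) covers ∅
1(l) covers 0:l
2(j) covers ∅
3(l) covers 1:l
4(i) covers 2:j
5(i) covers 4:i
floor of heap: 0:l, 2:j
completions by unplaced set U, small U first (add the entries for U minus each lowest piece of U):
  |U|=1: {3}:1  {5}:1
  |U|=2: {1,3}:1  {3,5}:2  {4,5}:1
  |U|=3: {0,1,3}:1  {1,3,5}:3  {2,4,5}:1  {3,4,5}:3
  |U|=4: {0,1,3,5}:4  {1,3,4,5}:6  {2,3,4,5}:4
  start at 0(l): 10
  start at 2(j): 10
sum over floor = 20

20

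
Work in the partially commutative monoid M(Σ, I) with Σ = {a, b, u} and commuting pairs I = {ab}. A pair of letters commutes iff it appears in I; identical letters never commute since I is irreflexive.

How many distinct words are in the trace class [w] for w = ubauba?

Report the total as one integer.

#0=u has no predecessor
#1=b depends on [0:u]
#2=a depends on [0:u]
#3=u depends on [1:b, 2:a]
#4=b depends on [3:u]
#5=a depends on [3:u]
sources: [0:u]
N(rest) = Σ N(rest − s) over sources s of rest; N(one piece) = 1:
  size 1 → [4]=1  [5]=1
  size 2 → [4,5]=2
  size 3 → [3,4,5]=2
  size 4 → [1,3,4,5]=2  [2,3,4,5]=2
  first=0(u) contributes 4

4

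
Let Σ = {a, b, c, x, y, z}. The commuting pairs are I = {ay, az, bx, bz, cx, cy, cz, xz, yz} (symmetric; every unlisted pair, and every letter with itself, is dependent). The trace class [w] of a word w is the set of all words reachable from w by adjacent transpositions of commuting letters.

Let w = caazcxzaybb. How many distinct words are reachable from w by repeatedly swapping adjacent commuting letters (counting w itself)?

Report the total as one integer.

275

#0=c has no predecessor
#1=a depends on [0:c]
#2=a depends on [1:a]
#3=z has no predecessor
#4=c depends on [2:a]
#5=x depends on [2:a]
#6=z depends on [3:z]
#7=a depends on [4:c, 5:x]
#8=y depends on [5:x]
#9=b depends on [7:a, 8:y]
#10=b depends on [9:b]
sources: [0:c, 3:z]
N(rest) = Σ N(rest − s) over sources s of rest; N(one piece) = 1:
  size 1 → [6]=1  [10]=1
  size 2 → [3,6]=1  [6,10]=2  [9,10]=1
  size 3 → [3,6,10]=3  [6,9,10]=3  [7,9,10]=1  [8,9,10]=1
  size 4 → [3,6,9,10]=6  [4,7,9,10]=1  [6,7,9,10]=4  [6,8,9,10]=4  [7,8,9,10]=2
  size 5 → [3,6,7,9,10]=10  [3,6,8,9,10]=10  [4,6,7,9,10]=5  [4,7,8,9,10]=3  [5,7,8,9,10]=2  [6,7,8,9,10]=10
  size 6 → [3,4,6,7,9,10]=15  [3,6,7,8,9,10]=30  [4,5,7,8,9,10]=5  [4,6,7,8,9,10]=18  [5,6,7,8,9,10]=12
  size 7 → [2,4,5,7,8,9,10]=5  [3,4,6,7,8,9,10]=63  [3,5,6,7,8,9,10]=42  [4,5,6,7,8,9,10]=35
  size 8 → [1,2,4,5,7,8,9,10]=5  [2,4,5,6,7,8,9,10]=40  [3,4,5,6,7,8,9,10]=140
  size 9 → [0,1,2,4,5,7,8,9,10]=5  [1,2,4,5,6,7,8,9,10]=45  [2,3,4,5,6,7,8,9,10]=180
  first=0(c) contributes 225
  first=3(z) contributes 50
|[w]| = 275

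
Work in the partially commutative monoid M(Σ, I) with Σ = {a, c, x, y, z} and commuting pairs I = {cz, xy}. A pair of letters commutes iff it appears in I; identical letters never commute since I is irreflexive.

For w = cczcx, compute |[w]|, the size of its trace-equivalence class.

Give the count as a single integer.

4

#0=c has no predecessor
#1=c depends on [0:c]
#2=z has no predecessor
#3=c depends on [1:c]
#4=x depends on [2:z, 3:c]
sources: [0:c, 2:z]
N(rest) = Σ N(rest − s) over sources s of rest; N(one piece) = 1:
  size 1 → [4]=1
  size 2 → [2,4]=1  [3,4]=1
  size 3 → [1,3,4]=1  [2,3,4]=2
  first=0(c) contributes 3
  first=2(z) contributes 1
|[w]| = 4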